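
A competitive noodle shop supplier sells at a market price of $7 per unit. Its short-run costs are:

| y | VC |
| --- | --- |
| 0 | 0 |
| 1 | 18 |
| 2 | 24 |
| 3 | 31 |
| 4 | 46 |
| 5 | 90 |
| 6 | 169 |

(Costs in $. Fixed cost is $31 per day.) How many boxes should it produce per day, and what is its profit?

y = 0 (shut down); profit = -$31

Compute π = P·y − TC at each output: y=0: -31; y=1: -42; y=2: -41; y=3: -41; y=4: -49; y=5: -86; y=6: -158.
Profit is highest at y = 0. Equivalently, the lowest AVC in the table is 31/3 ≈ $10.33 at y = 3, and P = $7 falls below it — price never covers variable cost, so the firm shuts down and loses only its fixed cost.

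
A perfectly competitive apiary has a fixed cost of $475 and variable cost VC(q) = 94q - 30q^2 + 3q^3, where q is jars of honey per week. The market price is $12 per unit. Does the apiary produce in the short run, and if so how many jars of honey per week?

Shut down

Strip out fixed cost: VC = 94q - 30q^2 + 3q^3. Then AVC = 94 - 30q + 3q^2 and MC = 94 - 60q + 9q^2.
AVC is minimized where dAVC/dq = -30 + 6q = 0, at q = 5; min AVC = 94 - 30·5 + 3·5^2 = $19.
With P < min AVC ($12 < $19), every unit sold adds to the loss.
Shutting down limits the loss to fixed cost, $475.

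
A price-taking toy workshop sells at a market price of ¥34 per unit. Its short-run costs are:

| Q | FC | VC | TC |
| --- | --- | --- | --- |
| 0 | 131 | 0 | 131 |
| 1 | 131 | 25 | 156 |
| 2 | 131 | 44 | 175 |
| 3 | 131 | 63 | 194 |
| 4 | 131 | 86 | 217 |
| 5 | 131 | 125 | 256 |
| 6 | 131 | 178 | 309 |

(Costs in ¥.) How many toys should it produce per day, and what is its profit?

Tabulate TR − TC: Q=0: -131; Q=1: -122; Q=2: -107; Q=3: -92; Q=4: -81; Q=5: -86; Q=6: -105.
Profit is maximized at Q = 4. AVC there is 86/4 = ¥21.50 ≤ P, so producing beats shutting down (which would give -¥131).

Q = 4; profit = -¥81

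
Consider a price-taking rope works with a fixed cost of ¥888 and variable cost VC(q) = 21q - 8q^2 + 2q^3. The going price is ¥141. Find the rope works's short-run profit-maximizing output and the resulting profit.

Profit = -¥312 at q = 6

AVC = 21 - 8q + 2q^2 has its minimum ¥13 at q = 2; price ¥141 clears that bar, so the firm operates.
MC = 21 - 16q + 6q^2. Setting P = MC and taking the root on the rising branch gives q* = 6.
TR = 141·6 = 846. TC = 888 + 270 = 1158. Profit = 846 − 1158 = -¥312.
Shutting down would mean losing the fixed cost of ¥888, so operating at a loss of ¥312 is better by ¥576.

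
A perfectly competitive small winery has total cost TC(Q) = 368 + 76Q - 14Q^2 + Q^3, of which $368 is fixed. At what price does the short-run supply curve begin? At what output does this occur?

$27 per unit, at Q = 7

The firm shuts down when price falls below the minimum of average variable cost. AVC = VC/Q = 76 - 14Q + Q^2.
At the minimum of AVC, MC = AVC. MC = 76 - 28Q + 3Q^2; setting MC = AVC gives 2Q^2 - 14Q = 0, so Q = 7. min AVC = 27.
For P < $27 the firm produces nothing.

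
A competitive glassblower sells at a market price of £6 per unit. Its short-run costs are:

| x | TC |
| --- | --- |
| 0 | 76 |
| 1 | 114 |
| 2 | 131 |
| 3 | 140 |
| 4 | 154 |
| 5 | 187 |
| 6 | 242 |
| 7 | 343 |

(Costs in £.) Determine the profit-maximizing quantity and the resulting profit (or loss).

x = 0 (shut down); profit = -£76

Profit at each row (π = 6x − TC): x=0: -76; x=1: -108; x=2: -119; x=3: -122; x=4: -130; x=5: -157; x=6: -206; x=7: -301.
Profit is highest at x = 0. Equivalently, the lowest AVC in the table is 78/4 ≈ £19.50 at x = 4, and P = £6 falls below it — price never covers variable cost, so the firm shuts down and loses only its fixed cost.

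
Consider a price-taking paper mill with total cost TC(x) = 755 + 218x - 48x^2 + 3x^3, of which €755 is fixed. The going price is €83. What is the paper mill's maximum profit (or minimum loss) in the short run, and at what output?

AVC = 218 - 48x + 3x^2 has its minimum €26 at x = 8; price €83 clears that bar, so the firm operates.
With MC = 218 - 96x + 9x^2, P = MC on the upward-sloping part at x* = 9.
TR = 83·9 = 747. TC = 755 + 261 = 1016. Profit = 747 − 1016 = -€269.
Shutting down would mean losing the fixed cost of €755, so operating at a loss of €269 is better by €486.

Profit = -€269 at x = 9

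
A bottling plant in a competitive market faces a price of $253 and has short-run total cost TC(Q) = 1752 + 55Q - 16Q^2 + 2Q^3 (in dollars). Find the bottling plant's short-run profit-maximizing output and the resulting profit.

Profit = -$132 at Q = 9

AVC = 55 - 16Q + 2Q^2; min AVC = $23 at Q = 4. Since P = $253 ≥ min AVC, the firm produces.
MC = 55 - 32Q + 6Q^2. Setting P = MC and taking the root on the rising branch gives Q* = 9.
TR = 253·9 = 2277. TC = 1752 + 657 = 2409. Profit = 2277 − 2409 = -$132.
By producing, the firm covers all variable cost plus $1620 of fixed cost; shutting down would lose the full $1752.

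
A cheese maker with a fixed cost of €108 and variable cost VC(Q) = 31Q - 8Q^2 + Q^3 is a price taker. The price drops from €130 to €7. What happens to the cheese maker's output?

MC = 31 - 16Q + 3Q^2; the shutdown threshold is min AVC = €15 (at Q = 4).
With P = €130 above the shutdown price, P = MC gives Q = 9.
At P = €7 < min AVC = €15, price no longer covers variable cost at any output, so the firm shuts down: Q = 0.

Output falls from 9 to 0 (the firm shuts down)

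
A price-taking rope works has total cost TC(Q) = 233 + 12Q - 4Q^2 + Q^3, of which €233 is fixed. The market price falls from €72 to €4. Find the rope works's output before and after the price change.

MC = 12 - 8Q + 3Q^2; the shutdown threshold is min AVC = €8 (at Q = 2).
With P = €72 above the shutdown price, P = MC gives Q = 6.
At P = €4 < min AVC = €8, price no longer covers variable cost at any output, so the firm shuts down: Q = 0.

Output falls from 6 to 0 (the firm shuts down)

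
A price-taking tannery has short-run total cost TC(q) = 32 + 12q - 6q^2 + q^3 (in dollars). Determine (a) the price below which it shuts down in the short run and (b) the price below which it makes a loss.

AVC = 12 - 6q + q^2; minimized at q = 3, giving min AVC = $3. That is the shutdown price.
ATC = 32/q + 12 - 6q + q^2. Setting dATC/dq = −32/q^2 − 6 + 2q = 0 gives q = 4 (since 2·4^3 − 6·4^2 = 32).
min ATC = 32/4 + 12 − 6·4 + 4^2 = $12. That is the break-even price.
Between these two prices the firm operates at a loss; above $12 it earns a profit.

Shutdown price = $3; break-even price = $12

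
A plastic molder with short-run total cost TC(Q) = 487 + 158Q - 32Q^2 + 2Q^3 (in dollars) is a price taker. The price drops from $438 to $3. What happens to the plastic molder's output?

Output falls from 14 to 0 (the firm shuts down)

AVC = 158 - 32Q + 2Q^2, minimized at Q = 8 where min AVC = $30. MC = 158 - 64Q + 6Q^2.
With P = $438 above the shutdown price, P = MC gives Q = 14.
At P = $3 < min AVC = $30, price no longer covers variable cost at any output, so the firm shuts down: Q = 0.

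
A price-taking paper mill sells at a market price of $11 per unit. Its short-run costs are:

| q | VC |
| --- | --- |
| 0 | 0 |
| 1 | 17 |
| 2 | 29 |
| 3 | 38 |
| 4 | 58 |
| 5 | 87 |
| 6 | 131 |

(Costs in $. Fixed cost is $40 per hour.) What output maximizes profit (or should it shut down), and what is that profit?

Profit at each row (π = 11q − TC): q=0: -40; q=1: -46; q=2: -47; q=3: -45; q=4: -54; q=5: -72; q=6: -105.
Profit is highest at q = 0. Equivalently, the lowest AVC in the table is 38/3 ≈ $12.67 at q = 3, and P = $11 falls below it — price never covers variable cost, so the firm shuts down and loses only its fixed cost.

q = 0 (shut down); profit = -$40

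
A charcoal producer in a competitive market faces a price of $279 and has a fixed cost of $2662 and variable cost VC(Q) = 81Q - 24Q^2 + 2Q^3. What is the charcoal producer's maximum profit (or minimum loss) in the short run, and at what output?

Profit = -$242 at Q = 11

AVC = 81 - 24Q + 2Q^2; min AVC = $9 at Q = 6. Since P = $279 ≥ min AVC, the firm produces.
With MC = 81 - 48Q + 6Q^2, P = MC on the upward-sloping part at Q* = 11.
TR = 279·11 = 3069. TC = 2662 + 649 = 3311. Profit = 3069 − 3311 = -$242.
By producing, the firm covers all variable cost plus $2420 of fixed cost; shutting down would lose the full $2662.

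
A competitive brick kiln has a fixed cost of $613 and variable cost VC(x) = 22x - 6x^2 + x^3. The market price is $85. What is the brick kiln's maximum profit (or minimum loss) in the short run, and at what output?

AVC = 22 - 6x + x^2; min AVC = $13 at x = 3. Since P = $85 ≥ min AVC, the firm produces.
With MC = 22 - 12x + 3x^2, P = MC on the upward-sloping part at x* = 7.
TR = 85·7 = 595. TC = 613 + 203 = 816. Profit = 595 − 816 = -$221.
By producing, the firm covers all variable cost plus $392 of fixed cost; shutting down would lose the full $613.

Profit = -$221 at x = 7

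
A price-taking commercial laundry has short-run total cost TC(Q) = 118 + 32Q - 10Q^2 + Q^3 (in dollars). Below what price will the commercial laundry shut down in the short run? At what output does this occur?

$7 per unit, at Q = 5

The firm shuts down when price falls below the minimum of average variable cost. AVC = VC/Q = 32 - 10Q + Q^2.
At the minimum of AVC, MC = AVC. MC = 32 - 20Q + 3Q^2; setting MC = AVC gives 2Q^2 - 10Q = 0, so Q = 5. min AVC = 7.
The firm shuts down for any P below $7.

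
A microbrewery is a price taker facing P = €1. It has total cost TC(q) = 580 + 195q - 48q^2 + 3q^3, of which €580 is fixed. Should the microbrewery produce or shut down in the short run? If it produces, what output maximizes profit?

Shut down

Strip out fixed cost: VC = 195q - 48q^2 + 3q^3. Then AVC = 195 - 48q + 3q^2 and MC = 195 - 96q + 9q^2.
AVC is minimized where dAVC/dq = -48 + 6q = 0, at q = 8; min AVC = 195 - 48·8 + 3·8^2 = €3.
P = €1 lies below min AVC = €3; no output level covers variable cost.
The firm minimizes its loss by shutting down and losing only its fixed cost of €580.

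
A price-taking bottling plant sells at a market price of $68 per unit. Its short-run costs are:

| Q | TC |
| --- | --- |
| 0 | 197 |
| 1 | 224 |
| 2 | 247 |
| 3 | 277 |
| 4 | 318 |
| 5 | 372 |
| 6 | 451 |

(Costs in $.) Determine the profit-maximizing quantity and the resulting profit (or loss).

Profit at each row (π = 68Q − TC): Q=0: -197; Q=1: -156; Q=2: -111; Q=3: -73; Q=4: -46; Q=5: -32; Q=6: -43.
Profit is maximized at Q = 5. AVC there is 175/5 = $35 ≤ P, so producing beats shutting down (which would give -$197).

Q = 5; profit = -$32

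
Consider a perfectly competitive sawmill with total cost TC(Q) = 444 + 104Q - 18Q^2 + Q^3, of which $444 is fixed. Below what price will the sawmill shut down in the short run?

The firm shuts down when price falls below the minimum of average variable cost. AVC = VC/Q = 104 - 18Q + Q^2.
At the minimum of AVC, MC = AVC. MC = 104 - 36Q + 3Q^2; setting MC = AVC gives 2Q^2 - 18Q = 0, so Q = 9. min AVC = 23.
The firm shuts down for any P below $23.

$23 per unit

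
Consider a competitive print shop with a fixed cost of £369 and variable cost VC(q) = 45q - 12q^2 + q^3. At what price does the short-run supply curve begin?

Short-run supply begins at min AVC. From VC = 45q - 12q^2 + q^3, AVC = 45 - 12q + q^2.
At the minimum of AVC, MC = AVC. MC = 45 - 24q + 3q^2; setting MC = AVC gives 2q^2 - 12q = 0, so q = 6. min AVC = 9.
So the shutdown price is £9.

£9 per unit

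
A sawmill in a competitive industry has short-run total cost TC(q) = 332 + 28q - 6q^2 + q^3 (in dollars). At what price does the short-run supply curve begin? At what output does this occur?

The shutdown price is the minimum of AVC. VC = 28q - 6q^2 + q^3, so AVC = 28 - 6q + q^2.
At the minimum of AVC, MC = AVC. MC = 28 - 12q + 3q^2; setting MC = AVC gives 2q^2 - 6q = 0, so q = 3. min AVC = 19.
For P < $19 the firm produces nothing.

$19 per unit, at q = 3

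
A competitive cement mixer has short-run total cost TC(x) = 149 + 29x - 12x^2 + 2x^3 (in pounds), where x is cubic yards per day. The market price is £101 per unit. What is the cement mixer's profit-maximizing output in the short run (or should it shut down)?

From TC, MC = TC'(x) = 29 - 24x + 6x^2 and AVC = VC/x = 29 - 12x + 2x^2.
AVC is minimized where dAVC/dx = -12 + 4x = 0, at x = 3; min AVC = 29 - 12·3 + 2·3^2 = £11.
Because £101 ≥ £11, revenue can cover variable cost; the firm operates.
Solving P = MC: -72 - 24x + 6x^2 = 0 ⇒ x = -2 or 6. On the upward-sloping branch, x* = 6.
Check: AVC at x = 6 is £29 ≤ P, so revenue covers variable cost.
Profit = P·x − TC = 101·6 − 323 = £283.

Produce at x = 6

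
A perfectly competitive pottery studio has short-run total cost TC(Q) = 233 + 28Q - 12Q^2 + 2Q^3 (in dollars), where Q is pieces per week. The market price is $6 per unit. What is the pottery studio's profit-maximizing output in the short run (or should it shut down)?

Strip out fixed cost: VC = 28Q - 12Q^2 + 2Q^3. Then AVC = 28 - 12Q + 2Q^2 and MC = 28 - 24Q + 6Q^2.
AVC hits its minimum where MC = AVC, at Q = 3, giving min AVC = 28 - 12·3 + 2·3^2 = $10.
P = $6 lies below min AVC = $10; no output level covers variable cost.
Shutting down limits the loss to fixed cost, $233.

Shut down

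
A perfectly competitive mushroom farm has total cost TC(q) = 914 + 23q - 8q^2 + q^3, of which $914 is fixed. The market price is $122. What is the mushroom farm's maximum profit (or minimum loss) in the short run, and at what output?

AVC = 23 - 8q + q^2; min AVC = $7 at q = 4. Since P = $122 ≥ min AVC, the firm produces.
With MC = 23 - 16q + 3q^2, P = MC on the upward-sloping part at q* = 9.
TR = 122·9 = 1098. TC = 914 + 288 = 1202. Profit = 1098 − 1202 = -$104.
That loss of $104 beats the $914 the firm would lose by shutting down; producing recovers $810 of fixed cost.

Profit = -$104 at q = 9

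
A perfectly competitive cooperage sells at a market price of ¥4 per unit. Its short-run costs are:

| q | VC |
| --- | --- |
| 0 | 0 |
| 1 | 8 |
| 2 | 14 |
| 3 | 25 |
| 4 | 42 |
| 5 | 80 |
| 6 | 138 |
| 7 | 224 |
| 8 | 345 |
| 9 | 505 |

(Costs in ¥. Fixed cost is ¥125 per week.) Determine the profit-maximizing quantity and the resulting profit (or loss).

q = 0 (shut down); profit = -¥125

Profit at each row (π = 4q − TC): q=0: -125; q=1: -129; q=2: -131; q=3: -138; q=4: -151; q=5: -185; q=6: -239; q=7: -321; q=8: -438; q=9: -594.
Profit is highest at q = 0. Equivalently, the lowest AVC in the table is 14/2 ≈ ¥7 at q = 2, and P = ¥4 falls below it — price never covers variable cost, so the firm shuts down and loses only its fixed cost.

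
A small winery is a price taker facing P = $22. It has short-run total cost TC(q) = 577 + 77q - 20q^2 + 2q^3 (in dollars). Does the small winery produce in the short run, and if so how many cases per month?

Variable cost is VC = 77q - 20q^2 + 2q^3, so AVC = VC/q = 77 - 20q + 2q^2 and MC = dTC/dq = 77 - 40q + 6q^2.
AVC is minimized where dAVC/dq = -20 + 4q = 0, at q = 5; min AVC = 77 - 20·5 + 2·5^2 = $27.
P = $22 lies below min AVC = $27; no output level covers variable cost.
The firm minimizes its loss by shutting down and losing only its fixed cost of $577.

Shut down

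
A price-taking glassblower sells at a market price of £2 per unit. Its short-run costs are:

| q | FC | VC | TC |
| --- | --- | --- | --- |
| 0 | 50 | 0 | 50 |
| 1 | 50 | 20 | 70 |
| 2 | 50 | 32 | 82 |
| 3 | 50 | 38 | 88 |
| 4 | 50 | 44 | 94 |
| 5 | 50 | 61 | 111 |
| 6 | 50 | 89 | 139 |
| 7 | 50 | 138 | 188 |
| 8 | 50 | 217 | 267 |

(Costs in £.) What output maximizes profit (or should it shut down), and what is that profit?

q = 0 (shut down); profit = -£50

Profit at each row (π = 2q − TC): q=0: -50; q=1: -68; q=2: -78; q=3: -82; q=4: -86; q=5: -101; q=6: -127; q=7: -174; q=8: -251.
Profit is highest at q = 0. Equivalently, the lowest AVC in the table is 44/4 ≈ £11 at q = 4, and P = £2 falls below it — price never covers variable cost, so the firm shuts down and loses only its fixed cost.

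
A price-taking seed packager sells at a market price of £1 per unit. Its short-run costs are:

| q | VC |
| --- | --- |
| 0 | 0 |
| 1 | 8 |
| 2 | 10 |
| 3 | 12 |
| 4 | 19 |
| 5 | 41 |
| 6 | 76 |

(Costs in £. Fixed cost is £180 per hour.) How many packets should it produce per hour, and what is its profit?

q = 0 (shut down); profit = -£180

Tabulate TR − TC: q=0: -180; q=1: -187; q=2: -188; q=3: -189; q=4: -195; q=5: -216; q=6: -250.
Profit is highest at q = 0. Equivalently, the lowest AVC in the table is 12/3 ≈ £4 at q = 3, and P = £1 falls below it — price never covers variable cost, so the firm shuts down and loses only its fixed cost.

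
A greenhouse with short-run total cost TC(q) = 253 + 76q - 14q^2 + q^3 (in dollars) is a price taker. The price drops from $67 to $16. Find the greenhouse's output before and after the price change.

MC = 76 - 28q + 3q^2; the shutdown threshold is min AVC = $27 (at q = 7).
With P = $67 above the shutdown price, P = MC gives q = 9.
At P = $16 < min AVC = $27, price no longer covers variable cost at any output, so the firm shuts down: q = 0.

Output falls from 9 to 0 (the firm shuts down)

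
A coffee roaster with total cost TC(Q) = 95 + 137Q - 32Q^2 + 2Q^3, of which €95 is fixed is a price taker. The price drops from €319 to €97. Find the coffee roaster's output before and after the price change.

MC = 137 - 64Q + 6Q^2; the shutdown threshold is min AVC = €9 (at Q = 8).
At P = €319 ≥ min AVC, set P = MC on the rising branch: Q = 13.
At P = €97 ≥ min AVC, set P = MC: Q = 10. The firm stays open but cuts output.

Output falls from 13 to 10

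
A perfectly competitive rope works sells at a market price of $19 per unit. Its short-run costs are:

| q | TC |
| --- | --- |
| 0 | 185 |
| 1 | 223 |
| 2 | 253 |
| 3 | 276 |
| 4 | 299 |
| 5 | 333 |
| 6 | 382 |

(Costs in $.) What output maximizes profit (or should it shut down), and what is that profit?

q = 0 (shut down); profit = -$185

Profit at each row (π = 19q − TC): q=0: -185; q=1: -204; q=2: -215; q=3: -219; q=4: -223; q=5: -238; q=6: -268.
Profit is highest at q = 0. Equivalently, the lowest AVC in the table is 114/4 ≈ $28.50 at q = 4, and P = $19 falls below it — price never covers variable cost, so the firm shuts down and loses only its fixed cost.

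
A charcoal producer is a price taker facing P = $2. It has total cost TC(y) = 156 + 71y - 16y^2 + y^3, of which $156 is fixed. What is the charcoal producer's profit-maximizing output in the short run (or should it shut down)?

Shut down

From TC, MC = TC'(y) = 71 - 32y + 3y^2 and AVC = VC/y = 71 - 16y + y^2.
The AVC parabola has its vertex at y = 16/2 = 8, where AVC = 71 - 16·8 + 8^2 = $7.
P = $2 lies below min AVC = $7; no output level covers variable cost.
Shutting down limits the loss to fixed cost, $156.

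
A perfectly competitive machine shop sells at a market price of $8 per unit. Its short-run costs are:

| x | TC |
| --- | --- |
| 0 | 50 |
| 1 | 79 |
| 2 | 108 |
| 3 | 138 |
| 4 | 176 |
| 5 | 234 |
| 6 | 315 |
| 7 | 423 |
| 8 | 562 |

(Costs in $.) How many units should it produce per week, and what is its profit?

Profit at each row (π = 8x − TC): x=0: -50; x=1: -71; x=2: -92; x=3: -114; x=4: -144; x=5: -194; x=6: -267; x=7: -367; x=8: -498.
Profit is highest at x = 0. Equivalently, the lowest AVC in the table is 29/1 ≈ $29 at x = 1, and P = $8 falls below it — price never covers variable cost, so the firm shuts down and loses only its fixed cost.

x = 0 (shut down); profit = -$50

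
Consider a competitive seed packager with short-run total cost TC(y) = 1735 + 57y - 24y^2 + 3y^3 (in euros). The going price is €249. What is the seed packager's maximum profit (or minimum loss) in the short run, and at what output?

Profit = -€199 at y = 8

AVC = 57 - 24y + 3y^2; min AVC = €9 at y = 4. Since P = €249 ≥ min AVC, the firm produces.
MC = 57 - 48y + 9y^2. Setting P = MC and taking the root on the rising branch gives y* = 8.
TR = 249·8 = 1992. TC = 1735 + 456 = 2191. Profit = 1992 − 2191 = -€199.
Shutting down would mean losing the fixed cost of €1735, so operating at a loss of €199 is better by €1536.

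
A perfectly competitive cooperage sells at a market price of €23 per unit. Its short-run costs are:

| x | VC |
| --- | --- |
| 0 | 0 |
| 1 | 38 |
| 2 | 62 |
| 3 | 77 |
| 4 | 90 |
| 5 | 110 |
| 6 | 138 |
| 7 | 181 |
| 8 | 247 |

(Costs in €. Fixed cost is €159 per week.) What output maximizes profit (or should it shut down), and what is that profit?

Profit at each row (π = 23x − TC): x=0: -159; x=1: -174; x=2: -175; x=3: -167; x=4: -157; x=5: -154; x=6: -159; x=7: -179; x=8: -222.
Profit is maximized at x = 5. AVC there is 110/5 = €22 ≤ P, so producing beats shutting down (which would give -€159).

x = 5; profit = -€154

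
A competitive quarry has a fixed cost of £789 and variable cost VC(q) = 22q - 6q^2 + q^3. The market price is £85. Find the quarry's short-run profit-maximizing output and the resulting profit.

AVC = 22 - 6q + q^2; min AVC = £13 at q = 3. Since P = £85 ≥ min AVC, the firm produces.
MC = 22 - 12q + 3q^2. Setting P = MC and taking the root on the rising branch gives q* = 7.
TR = 85·7 = 595. TC = 789 + 203 = 992. Profit = 595 − 992 = -£397.
Shutting down would mean losing the fixed cost of £789, so operating at a loss of £397 is better by £392.

Profit = -£397 at q = 7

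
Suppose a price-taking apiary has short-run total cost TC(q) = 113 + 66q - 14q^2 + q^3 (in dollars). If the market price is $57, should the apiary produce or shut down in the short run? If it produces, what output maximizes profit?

Produce at q = 9

From TC, MC = TC'(q) = 66 - 28q + 3q^2 and AVC = VC/q = 66 - 14q + q^2.
AVC is minimized where dAVC/dq = -14 + 2q = 0, at q = 7; min AVC = 66 - 14·7 + 7^2 = $17.
Because $57 ≥ $17, revenue can cover variable cost; the firm operates.
Solving P = MC: 9 - 28q + 3q^2 = 0 ⇒ q = 1/3 or 9. On the upward-sloping branch, q* = 9.
Check: AVC at q = 9 is $21 ≤ P, so revenue covers variable cost.
Profit = P·q − TC = 57·9 − 302 = $211.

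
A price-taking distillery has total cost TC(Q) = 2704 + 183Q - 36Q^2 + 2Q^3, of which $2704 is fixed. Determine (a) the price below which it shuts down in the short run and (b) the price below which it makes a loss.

Shutdown price = min AVC. AVC = 183 - 36Q + 2Q^2, with vertex at Q = 9 and minimum $21.
ATC = 2704/Q + 183 - 36Q + 2Q^2. Setting dATC/dQ = −2704/Q^2 − 36 + 4Q = 0 gives Q = 13 (since 4·13^3 − 36·13^2 = 2704).
min ATC = 2704/13 + 183 − 36·13 + 2·13^2 = $261. That is the break-even price.
Between these two prices the firm operates at a loss; above $261 it earns a profit.

Shutdown price = $21; break-even price = $261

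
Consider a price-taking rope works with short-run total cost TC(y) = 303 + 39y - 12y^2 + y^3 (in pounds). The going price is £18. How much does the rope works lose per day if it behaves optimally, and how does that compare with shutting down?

AVC = 39 - 12y + y^2; min AVC = £3 at y = 6. Since P = £18 ≥ min AVC, the firm produces.
With MC = 39 - 24y + 3y^2, P = MC on the upward-sloping part at y* = 7.
TR = 18·7 = 126. TC = 303 + 28 = 331. Profit = 126 − 331 = -£205.
Shutting down would mean losing the fixed cost of £303, so operating at a loss of £205 is better by £98.

Profit = -£205 at y = 7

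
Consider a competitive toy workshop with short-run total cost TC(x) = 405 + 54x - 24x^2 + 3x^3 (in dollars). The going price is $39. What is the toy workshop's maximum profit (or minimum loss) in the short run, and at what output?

AVC = 54 - 24x + 3x^2 has its minimum $6 at x = 4; price $39 clears that bar, so the firm operates.
With MC = 54 - 48x + 9x^2, P = MC on the upward-sloping part at x* = 5.
TR = 39·5 = 195. TC = 405 + 45 = 450. Profit = 195 − 450 = -$255.
Shutting down would mean losing the fixed cost of $405, so operating at a loss of $255 is better by $150.

Profit = -$255 at x = 5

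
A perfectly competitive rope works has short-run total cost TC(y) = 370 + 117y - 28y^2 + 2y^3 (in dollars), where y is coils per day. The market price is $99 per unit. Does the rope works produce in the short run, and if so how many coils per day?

Produce at y = 9

Strip out fixed cost: VC = 117y - 28y^2 + 2y^3. Then AVC = 117 - 28y + 2y^2 and MC = 117 - 56y + 6y^2.
The AVC parabola has its vertex at y = 28/4 = 7, where AVC = 117 - 28·7 + 2·7^2 = $19.
P = $99 exceeds min AVC = $19, so the firm stays open.
Solving P = MC: 18 - 56y + 6y^2 = 0 ⇒ y = 1/3 or 9. On the upward-sloping branch, y* = 9.
Check: AVC at y = 9 is $27 ≤ P, so revenue covers variable cost.
Profit = P·y − TC = 99·9 − 613 = $278.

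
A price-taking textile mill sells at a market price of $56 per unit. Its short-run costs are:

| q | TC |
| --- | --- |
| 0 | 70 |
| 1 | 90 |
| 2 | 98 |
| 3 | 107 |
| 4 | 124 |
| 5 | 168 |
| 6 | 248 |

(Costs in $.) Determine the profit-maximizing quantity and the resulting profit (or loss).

q = 5; profit = $112

Profit at each row (π = 56q − TC): q=0: -70; q=1: -34; q=2: 14; q=3: 61; q=4: 100; q=5: 112; q=6: 88.
Profit is maximized at q = 5. AVC there is 98/5 = $19.60 ≤ P, so producing beats shutting down (which would give -$70).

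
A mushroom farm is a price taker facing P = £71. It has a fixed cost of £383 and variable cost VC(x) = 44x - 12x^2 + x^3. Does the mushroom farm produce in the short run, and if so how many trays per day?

Produce at x = 9

Variable cost is VC = 44x - 12x^2 + x^3, so AVC = VC/x = 44 - 12x + x^2 and MC = dTC/dx = 44 - 24x + 3x^2.
AVC hits its minimum where MC = AVC, at x = 6, giving min AVC = 44 - 12·6 + 6^2 = £8.
Since P = £71 ≥ min AVC = £8, price covers variable cost and the firm should produce.
Set P = MC: 71 = 44 - 24x + 3x^2 → -27 - 24x + 3x^2 = 0. The roots are x = -1 and x = 9; the profit-maximizing output is on the rising part of MC, so x* = 9.
Check: AVC at x = 9 is £17 ≤ P, so revenue covers variable cost.
Profit = P·x − TC = 71·9 − 536 = £103.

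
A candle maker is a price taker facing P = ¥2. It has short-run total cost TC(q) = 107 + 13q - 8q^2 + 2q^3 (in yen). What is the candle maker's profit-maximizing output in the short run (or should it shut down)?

Strip out fixed cost: VC = 13q - 8q^2 + 2q^3. Then AVC = 13 - 8q + 2q^2 and MC = 13 - 16q + 6q^2.
The AVC parabola has its vertex at q = 8/4 = 2, where AVC = 13 - 8·2 + 2·2^2 = ¥5.
P = ¥2 lies below min AVC = ¥5; no output level covers variable cost.
Shutting down limits the loss to fixed cost, ¥107.

Shut down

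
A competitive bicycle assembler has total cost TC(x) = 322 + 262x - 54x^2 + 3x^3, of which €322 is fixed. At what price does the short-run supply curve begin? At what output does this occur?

€19 per unit, at x = 9

The firm shuts down when price falls below the minimum of average variable cost. AVC = VC/x = 262 - 54x + 3x^2.
At the minimum of AVC, MC = AVC. MC = 262 - 108x + 9x^2; setting MC = AVC gives 6x^2 - 54x = 0, so x = 9. min AVC = 19.
For P < €19 the firm produces nothing.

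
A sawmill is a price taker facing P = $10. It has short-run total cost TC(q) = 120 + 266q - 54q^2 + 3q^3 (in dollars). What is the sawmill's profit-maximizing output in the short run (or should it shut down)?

Shut down

Variable cost is VC = 266q - 54q^2 + 3q^3, so AVC = VC/q = 266 - 54q + 3q^2 and MC = dTC/dq = 266 - 108q + 9q^2.
AVC hits its minimum where MC = AVC, at q = 9, giving min AVC = 266 - 54·9 + 3·9^2 = $23.
With P < min AVC ($10 < $23), every unit sold adds to the loss.
Best response: produce nothing and absorb the $120 fixed cost.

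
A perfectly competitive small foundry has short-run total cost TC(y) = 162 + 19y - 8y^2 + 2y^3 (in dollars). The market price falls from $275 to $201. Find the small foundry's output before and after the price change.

Output falls from 8 to 7

AVC = 19 - 8y + 2y^2, minimized at y = 2 where min AVC = $11. MC = 19 - 16y + 6y^2.
At P = $275 ≥ min AVC, set P = MC on the rising branch: y = 8.
At P = $201 ≥ min AVC, set P = MC: y = 7. The firm stays open but cuts output.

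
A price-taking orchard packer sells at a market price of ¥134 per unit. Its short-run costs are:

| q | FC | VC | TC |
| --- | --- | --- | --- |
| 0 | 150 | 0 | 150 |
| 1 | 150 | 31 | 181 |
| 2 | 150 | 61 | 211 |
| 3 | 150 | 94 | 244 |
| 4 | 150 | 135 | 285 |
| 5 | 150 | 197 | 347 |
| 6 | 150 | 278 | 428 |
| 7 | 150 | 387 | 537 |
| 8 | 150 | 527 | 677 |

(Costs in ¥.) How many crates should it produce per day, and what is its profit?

Profit at each row (π = 134q − TC): q=0: -150; q=1: -47; q=2: 57; q=3: 158; q=4: 251; q=5: 323; q=6: 376; q=7: 401; q=8: 395.
Profit is maximized at q = 7. AVC there is 387/7 = ¥55.29 ≤ P, so producing beats shutting down (which would give -¥150).

q = 7; profit = ¥401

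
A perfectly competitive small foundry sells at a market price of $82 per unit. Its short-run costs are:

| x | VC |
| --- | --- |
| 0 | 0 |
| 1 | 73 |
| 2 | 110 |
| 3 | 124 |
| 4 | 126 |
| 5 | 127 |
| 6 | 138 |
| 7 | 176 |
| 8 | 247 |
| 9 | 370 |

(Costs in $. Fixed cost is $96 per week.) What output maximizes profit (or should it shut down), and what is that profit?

Compute π = P·x − TC at each output: x=0: -96; x=1: -87; x=2: -42; x=3: 26; x=4: 106; x=5: 187; x=6: 258; x=7: 302; x=8: 313; x=9: 272.
Profit is maximized at x = 8. AVC there is 247/8 = $30.88 ≤ P, so producing beats shutting down (which would give -$96).

x = 8; profit = $313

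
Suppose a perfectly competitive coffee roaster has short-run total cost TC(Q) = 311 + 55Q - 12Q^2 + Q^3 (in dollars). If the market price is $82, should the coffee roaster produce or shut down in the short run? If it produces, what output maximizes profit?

Produce at Q = 9

Variable cost is VC = 55Q - 12Q^2 + Q^3, so AVC = VC/Q = 55 - 12Q + Q^2 and MC = dTC/dQ = 55 - 24Q + 3Q^2.
AVC hits its minimum where MC = AVC, at Q = 6, giving min AVC = 55 - 12·6 + 6^2 = $19.
P = $82 exceeds min AVC = $19, so the firm stays open.
Set P = MC: 82 = 55 - 24Q + 3Q^2 → -27 - 24Q + 3Q^2 = 0. The roots are Q = -1 and Q = 9; the profit-maximizing output is on the rising part of MC, so Q* = 9.
Check: AVC at Q = 9 is $28 ≤ P, so revenue covers variable cost.
Profit = P·Q − TC = 82·9 − 563 = $175.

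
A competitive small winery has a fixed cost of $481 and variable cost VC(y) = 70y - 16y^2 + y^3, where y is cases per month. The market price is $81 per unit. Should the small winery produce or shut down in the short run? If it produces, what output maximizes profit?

Produce at y = 11

Variable cost is VC = 70y - 16y^2 + y^3, so AVC = VC/y = 70 - 16y + y^2 and MC = dTC/dy = 70 - 32y + 3y^2.
AVC hits its minimum where MC = AVC, at y = 8, giving min AVC = 70 - 16·8 + 8^2 = $6.
P = $81 exceeds min AVC = $6, so the firm stays open.
P = MC gives -11 - 32y + 3y^2 = 0, with roots -1/3 and 11. Take the larger (rising MC): y* = 11.
Check: AVC at y = 11 is $15 ≤ P, so revenue covers variable cost.
Profit = P·y − TC = 81·11 − 646 = $245.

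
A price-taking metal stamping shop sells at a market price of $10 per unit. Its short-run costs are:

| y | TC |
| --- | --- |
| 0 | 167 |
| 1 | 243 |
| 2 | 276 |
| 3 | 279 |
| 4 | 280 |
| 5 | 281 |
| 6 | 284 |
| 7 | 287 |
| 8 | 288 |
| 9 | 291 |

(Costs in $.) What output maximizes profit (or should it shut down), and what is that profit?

y = 0 (shut down); profit = -$167

Compute π = P·y − TC at each output: y=0: -167; y=1: -233; y=2: -256; y=3: -249; y=4: -240; y=5: -231; y=6: -224; y=7: -217; y=8: -208; y=9: -201.
Profit is highest at y = 0. Equivalently, the lowest AVC in the table is 124/9 ≈ $13.78 at y = 9, and P = $10 falls below it — price never covers variable cost, so the firm shuts down and loses only its fixed cost.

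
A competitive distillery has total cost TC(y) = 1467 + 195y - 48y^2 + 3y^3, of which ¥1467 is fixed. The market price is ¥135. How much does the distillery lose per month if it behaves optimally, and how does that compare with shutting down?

Profit = -¥267 at y = 10

AVC = 195 - 48y + 3y^2 has its minimum ¥3 at y = 8; price ¥135 clears that bar, so the firm operates.
MC = 195 - 96y + 9y^2. Setting P = MC and taking the root on the rising branch gives y* = 10.
TR = 135·10 = 1350. TC = 1467 + 150 = 1617. Profit = 1350 − 1617 = -¥267.
Shutting down would mean losing the fixed cost of ¥1467, so operating at a loss of ¥267 is better by ¥1200.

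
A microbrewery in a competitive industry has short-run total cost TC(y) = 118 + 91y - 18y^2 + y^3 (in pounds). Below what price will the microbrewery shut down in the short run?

Short-run supply begins at min AVC. From VC = 91y - 18y^2 + y^3, AVC = 91 - 18y + y^2.
dAVC/dy = -18 + 2y = 0 gives y = 9. min AVC = 91 - 18·9 + 9^2 = 10.
The firm shuts down for any P below £10.

£10 per unit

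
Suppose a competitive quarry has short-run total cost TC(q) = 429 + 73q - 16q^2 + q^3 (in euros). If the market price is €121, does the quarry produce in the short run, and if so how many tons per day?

Produce at q = 12

Strip out fixed cost: VC = 73q - 16q^2 + q^3. Then AVC = 73 - 16q + q^2 and MC = 73 - 32q + 3q^2.
AVC hits its minimum where MC = AVC, at q = 8, giving min AVC = 73 - 16·8 + 8^2 = €9.
P = €121 exceeds min AVC = €9, so the firm stays open.
P = MC gives -48 - 32q + 3q^2 = 0, with roots -4/3 and 12. Take the larger (rising MC): q* = 12.
Check: AVC at q = 12 is €25 ≤ P, so revenue covers variable cost.
Profit = P·q − TC = 121·12 − 729 = €723.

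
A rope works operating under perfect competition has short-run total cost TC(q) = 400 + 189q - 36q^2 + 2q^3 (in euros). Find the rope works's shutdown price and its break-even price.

Shutdown price = €27; break-even price = €69

AVC = 189 - 36q + 2q^2; minimized at q = 9, giving min AVC = €27. That is the shutdown price.
ATC = 400/q + 189 - 36q + 2q^2. Setting dATC/dq = −400/q^2 − 36 + 4q = 0 gives q = 10 (since 4·10^3 − 36·10^2 = 400).
min ATC = 400/10 + 189 − 36·10 + 2·10^2 = €69. That is the break-even price.
Between these two prices the firm operates at a loss; above €69 it earns a profit.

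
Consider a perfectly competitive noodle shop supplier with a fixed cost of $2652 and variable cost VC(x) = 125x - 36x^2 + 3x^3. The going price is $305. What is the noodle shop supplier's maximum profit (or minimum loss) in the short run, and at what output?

AVC = 125 - 36x + 3x^2; min AVC = $17 at x = 6. Since P = $305 ≥ min AVC, the firm produces.
MC = 125 - 72x + 9x^2. Setting P = MC and taking the root on the rising branch gives x* = 10.
TR = 305·10 = 3050. TC = 2652 + 650 = 3302. Profit = 3050 − 3302 = -$252.
Shutting down would mean losing the fixed cost of $2652, so operating at a loss of $252 is better by $2400.

Profit = -$252 at x = 10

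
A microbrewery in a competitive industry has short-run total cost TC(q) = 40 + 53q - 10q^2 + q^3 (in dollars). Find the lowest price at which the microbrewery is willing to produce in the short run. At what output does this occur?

$28 per unit, at q = 5

The firm shuts down when price falls below the minimum of average variable cost. AVC = VC/q = 53 - 10q + q^2.
dAVC/dq = -10 + 2q = 0 gives q = 5. min AVC = 53 - 10·5 + 5^2 = 28.
The firm shuts down for any P below $28.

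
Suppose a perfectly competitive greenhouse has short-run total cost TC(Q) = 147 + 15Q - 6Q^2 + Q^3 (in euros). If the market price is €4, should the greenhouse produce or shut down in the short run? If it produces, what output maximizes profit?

Variable cost is VC = 15Q - 6Q^2 + Q^3, so AVC = VC/Q = 15 - 6Q + Q^2 and MC = dTC/dQ = 15 - 12Q + 3Q^2.
The AVC parabola has its vertex at Q = 6/2 = 3, where AVC = 15 - 6·3 + 3^2 = €6.
With P < min AVC (€4 < €6), every unit sold adds to the loss.
Best response: produce nothing and absorb the €147 fixed cost.

Shut down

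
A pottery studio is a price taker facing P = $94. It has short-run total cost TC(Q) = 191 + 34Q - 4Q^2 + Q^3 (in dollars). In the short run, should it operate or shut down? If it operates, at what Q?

Produce at Q = 6

Variable cost is VC = 34Q - 4Q^2 + Q^3, so AVC = VC/Q = 34 - 4Q + Q^2 and MC = dTC/dQ = 34 - 8Q + 3Q^2.
AVC is minimized where dAVC/dQ = -4 + 2Q = 0, at Q = 2; min AVC = 34 - 4·2 + 2^2 = $30.
Because $94 ≥ $30, revenue can cover variable cost; the firm operates.
P = MC gives -60 - 8Q + 3Q^2 = 0, with roots -10/3 and 6. Take the larger (rising MC): Q* = 6.
Check: AVC at Q = 6 is $46 ≤ P, so revenue covers variable cost.
Profit = P·Q − TC = 94·6 − 467 = $97.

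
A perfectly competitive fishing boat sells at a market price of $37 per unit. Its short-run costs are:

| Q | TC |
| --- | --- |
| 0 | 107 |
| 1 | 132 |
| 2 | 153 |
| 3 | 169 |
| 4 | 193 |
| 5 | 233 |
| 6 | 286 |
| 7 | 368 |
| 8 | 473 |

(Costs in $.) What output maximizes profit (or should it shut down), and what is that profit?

Tabulate TR − TC: Q=0: -107; Q=1: -95; Q=2: -79; Q=3: -58; Q=4: -45; Q=5: -48; Q=6: -64; Q=7: -109; Q=8: -177.
Profit is maximized at Q = 4. AVC there is 86/4 = $21.50 ≤ P, so producing beats shutting down (which would give -$107).

Q = 4; profit = -$45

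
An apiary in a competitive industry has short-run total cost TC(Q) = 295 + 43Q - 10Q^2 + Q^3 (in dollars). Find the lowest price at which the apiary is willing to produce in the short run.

Short-run supply begins at min AVC. From VC = 43Q - 10Q^2 + Q^3, AVC = 43 - 10Q + Q^2.
At the minimum of AVC, MC = AVC. MC = 43 - 20Q + 3Q^2; setting MC = AVC gives 2Q^2 - 10Q = 0, so Q = 5. min AVC = 18.
So the shutdown price is $18.

$18 per unit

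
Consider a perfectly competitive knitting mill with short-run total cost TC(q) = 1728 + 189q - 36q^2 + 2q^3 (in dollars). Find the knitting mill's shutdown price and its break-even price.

Shutdown price = min AVC. AVC = 189 - 36q + 2q^2, with vertex at q = 9 and minimum $27.
ATC = 1728/q + 189 - 36q + 2q^2. Setting dATC/dq = −1728/q^2 − 36 + 4q = 0 gives q = 12 (since 4·12^3 − 36·12^2 = 1728).
min ATC = 1728/12 + 189 − 36·12 + 2·12^2 = $189. That is the break-even price.
Between these two prices the firm operates at a loss; above $189 it earns a profit.

Shutdown price = $27; break-even price = $189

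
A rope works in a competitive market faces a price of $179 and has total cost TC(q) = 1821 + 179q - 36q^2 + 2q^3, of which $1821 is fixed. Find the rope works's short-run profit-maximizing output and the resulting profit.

AVC = 179 - 36q + 2q^2; min AVC = $17 at q = 9. Since P = $179 ≥ min AVC, the firm produces.
With MC = 179 - 72q + 6q^2, P = MC on the upward-sloping part at q* = 12.
TR = 179·12 = 2148. TC = 1821 + 420 = 2241. Profit = 2148 − 2241 = -$93.
That loss of $93 beats the $1821 the firm would lose by shutting down; producing recovers $1728 of fixed cost.

Profit = -$93 at q = 12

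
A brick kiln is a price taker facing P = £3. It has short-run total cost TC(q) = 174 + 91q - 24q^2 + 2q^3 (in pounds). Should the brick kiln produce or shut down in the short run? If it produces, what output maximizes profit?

Shut down

Variable cost is VC = 91q - 24q^2 + 2q^3, so AVC = VC/q = 91 - 24q + 2q^2 and MC = dTC/dq = 91 - 48q + 6q^2.
The AVC parabola has its vertex at q = 24/4 = 6, where AVC = 91 - 24·6 + 2·6^2 = £19.
Since P = £3 < min AVC = £19, price fails to cover variable cost at any output.
Best response: produce nothing and absorb the £174 fixed cost.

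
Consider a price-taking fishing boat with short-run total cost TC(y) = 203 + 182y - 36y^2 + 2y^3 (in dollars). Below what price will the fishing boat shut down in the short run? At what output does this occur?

The shutdown price is the minimum of AVC. VC = 182y - 36y^2 + 2y^3, so AVC = 182 - 36y + 2y^2.
dAVC/dy = -36 + 4y = 0 gives y = 9. min AVC = 182 - 36·9 + 2·9^2 = 20.
The firm shuts down for any P below $20.

$20 per unit, at y = 9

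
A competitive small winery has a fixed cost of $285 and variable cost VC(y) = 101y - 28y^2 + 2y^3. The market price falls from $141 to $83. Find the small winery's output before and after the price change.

MC = 101 - 56y + 6y^2; the shutdown threshold is min AVC = $3 (at y = 7).
At P = $141 ≥ min AVC, set P = MC on the rising branch: y = 10.
At P = $83 ≥ min AVC, set P = MC: y = 9. The firm stays open but cuts output.

Output falls from 10 to 9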